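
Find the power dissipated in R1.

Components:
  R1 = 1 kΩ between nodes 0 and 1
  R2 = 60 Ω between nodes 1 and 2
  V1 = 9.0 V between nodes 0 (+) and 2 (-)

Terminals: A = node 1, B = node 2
Nodal analysis, taking node 2 as the 0 V reference.
Source V1 fixes V_0 = 9 V.
KCL at each unknown node (sum of currents leaving = 0; resistances in Ω):
  Node 1: (V_1 - 9)/1000 + (V_1 - 0)/60 = 0
Collecting terms: 0.01767 × V_1 = 0.009  =>  V_1 = 0.5094 V
I_R1 = (V_0 - V_1)/R1 = (9 - 0.5094)/1000 = 0.008491 A
P_R1 = I_R1² × R1 = (0.008491)² × 1000 = 0.07209 W

Final answer: 0.07209 W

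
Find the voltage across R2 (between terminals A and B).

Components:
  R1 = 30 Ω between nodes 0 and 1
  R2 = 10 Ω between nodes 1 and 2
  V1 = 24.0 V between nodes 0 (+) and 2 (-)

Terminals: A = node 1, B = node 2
R1 and R2 are in series across V1 (node 0 → node 1 → node 2), and the output A–B is taken across R2, so this is a voltage divider.
Series current: I = V1/(R1 + R2) = 24/(30 + 10) = 24/40 = 0.6 A
V_R2 = I × R2 = V1 × R2/(R1 + R2) = 24 × 10/40 = 6 V

Final answer: 6 V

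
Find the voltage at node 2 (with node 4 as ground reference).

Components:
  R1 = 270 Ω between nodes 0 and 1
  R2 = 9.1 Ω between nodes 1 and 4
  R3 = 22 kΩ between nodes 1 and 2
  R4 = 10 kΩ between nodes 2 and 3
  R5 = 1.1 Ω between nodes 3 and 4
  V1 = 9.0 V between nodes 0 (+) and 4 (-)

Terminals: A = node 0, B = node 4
Nodal analysis, taking node 4 as the 0 V reference.
Source V1 fixes V_0 = 9 V.
KCL at each unknown node (sum of currents leaving = 0; resistances in Ω):
  Node 1: (V_1 - 9)/270 + (V_1 - 0)/9.1 + (V_1 - V_2)/22000 = 0
  Node 2: (V_2 - V_1)/22000 + (V_2 - V_3)/10000 = 0
  Node 3: (V_3 - V_2)/10000 + (V_3 - 0)/1.1 = 0
Collecting terms (coefficients in siemens):
  0.1136·V_1 - 0.00004545·V_2 = 0.03333
  0.0001455·V_2 - 0.00004545·V_1 - 0.0001·V_3 = 0
  0.9092·V_3 - 0.0001·V_2 = 0
Solving these 3 simultaneous equations (Gaussian elimination) gives:
  V_1 = 0.2934 V, V_2 = 0.09168 V, V_3 = 0.00001008 V
The requested potential is V_2 = 0.09168 V.

Final answer: V_2 = 0.09168 V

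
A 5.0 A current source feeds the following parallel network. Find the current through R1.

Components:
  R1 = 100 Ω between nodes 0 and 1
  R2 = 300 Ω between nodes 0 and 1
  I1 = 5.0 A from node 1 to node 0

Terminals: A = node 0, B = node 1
All resistors sit directly between nodes 0 and 1, so they are in parallel and share one voltage V; the full source current 5 A splits among them.
1/R_par = 1/100 + 1/300 = 0.01333 S  =>  R_par = 75 Ω
V = I × R_par = 5 × 75 = 375 V
I_R1 = V/R1 = 375/100 = 3.75 A

Final answer: 3.75 A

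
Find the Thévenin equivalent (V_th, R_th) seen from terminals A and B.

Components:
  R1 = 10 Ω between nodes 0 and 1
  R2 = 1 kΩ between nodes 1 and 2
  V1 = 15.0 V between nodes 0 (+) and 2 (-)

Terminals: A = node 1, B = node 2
Step 1 — V_th is the open-circuit voltage V_A - V_B (nothing connected across the terminals).
Nodal analysis, taking node 2 as the 0 V reference.
Source V1 fixes V_0 = 15 V.
KCL at each unknown node (sum of currents leaving = 0; resistances in Ω):
  Node 1: (V_1 - 15)/10 + (V_1 - 0)/1000 = 0
Collecting terms: 0.101 × V_1 = 1.5  =>  V_1 = 14.85 V
V_th = V_1 - V_2 = 14.85 - 0 = 14.85 V
Step 2 — R_th: zero the source — replace V1 by a short circuit (node 2 merges into node 0) — and find the resistance seen between A (node 1) and B (node 0).
Reduce the network between node 1 (A) and node 0 (B) by series/parallel combination:
  Rp1 = R1 ‖ R2 (parallel, both between nodes 0 and 1) = 1/(1/10 + 1/1000) = 9.901 Ω
R_th = 9.901 Ω

Final answer: V_th = 14.85 V, R_th = 9.901 Ω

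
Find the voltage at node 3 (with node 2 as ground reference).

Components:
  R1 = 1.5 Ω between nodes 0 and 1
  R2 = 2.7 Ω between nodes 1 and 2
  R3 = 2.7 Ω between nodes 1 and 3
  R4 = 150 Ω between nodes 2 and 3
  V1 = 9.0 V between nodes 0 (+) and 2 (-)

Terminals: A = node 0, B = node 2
Nodal analysis, taking node 2 as the 0 V reference.
Source V1 fixes V_0 = 9 V.
KCL at each unknown node (sum of currents leaving = 0; resistances in Ω):
  Node 1: (V_1 - 9)/1.5 + (V_1 - 0)/2.7 + (V_1 - V_3)/2.7 = 0
  Node 3: (V_3 - V_1)/2.7 + (V_3 - 0)/150 = 0
Collecting terms (coefficients in siemens):
  1.407·V_1 - 0.3704·V_3 = 6
  0.377·V_3 - 0.3704·V_1 = 0
Determinant D = (1.407)(0.377) - (-0.3704)(-0.3704) = 0.3935
V_1 = [(6)(0.377) - (-0.3704)(0)]/D = 5.749 V
V_3 = [(1.407)(0) - (6)(-0.3704)]/D = 5.648 V
The requested potential is V_3 = 5.648 V.

Final answer: V_3 = 5.648 V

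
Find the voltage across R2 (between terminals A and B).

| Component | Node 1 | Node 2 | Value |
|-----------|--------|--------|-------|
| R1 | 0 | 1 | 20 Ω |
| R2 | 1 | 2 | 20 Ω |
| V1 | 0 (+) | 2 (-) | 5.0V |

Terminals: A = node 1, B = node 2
R1 and R2 are in series across V1 (node 0 → node 1 → node 2), and the output A–B is taken across R2, so this is a voltage divider.
Series current: I = V1/(R1 + R2) = 5/(20 + 20) = 5/40 = 0.125 A
V_R2 = I × R2 = V1 × R2/(R1 + R2) = 5 × 20/40 = 2.5 V

Final answer: 2.5 V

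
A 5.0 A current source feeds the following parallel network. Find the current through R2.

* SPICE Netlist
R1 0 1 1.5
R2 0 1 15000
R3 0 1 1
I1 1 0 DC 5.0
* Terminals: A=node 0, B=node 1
All resistors sit directly between nodes 0 and 1, so they are in parallel and share one voltage V; the full source current 5 A splits among them.
1/R_par = 1/1.5 + 1/15000 + 1/1 = 1.667 S  =>  R_par = 0.6 Ω
V = I × R_par = 5 × 0.6 = 3 V
I_R2 = V/R2 = 3/15000 = 0.0002 A

Final answer: 0.0002 A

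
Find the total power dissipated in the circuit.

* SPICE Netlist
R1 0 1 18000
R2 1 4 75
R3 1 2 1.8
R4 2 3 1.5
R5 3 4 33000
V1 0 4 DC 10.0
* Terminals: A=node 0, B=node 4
Nodal analysis, taking node 4 as the 0 V reference.
Source V1 fixes V_0 = 10 V.
KCL at each unknown node (sum of currents leaving = 0; resistances in Ω):
  Node 1: (V_1 - 10)/18000 + (V_1 - 0)/75 + (V_1 - V_2)/1.8 = 0
  Node 2: (V_2 - V_1)/1.8 + (V_2 - V_3)/1.5 = 0
  Node 3: (V_3 - V_2)/1.5 + (V_3 - 0)/33000 = 0
Collecting terms (coefficients in siemens):
  0.5689·V_1 - 0.5556·V_2 = 0.0005556
  1.222·V_2 - 0.5556·V_1 - 0.6667·V_3 = 0
  0.6667·V_3 - 0.6667·V_2 = 0
Solving these 3 simultaneous equations (Gaussian elimination) gives:
  V_1 = 0.0414 V, V_2 = 0.0414 V, V_3 = 0.0414 V
Power in each resistor, P = (ΔV)²/R:
  P_R1 = (10 - 0.0414)²/18000 = 0.00551 W
  P_R2 = (0.0414 - 0)²/75 = 0.00002285 W
  P_R3 = (0.0414 - 0.0414)²/1.8 = 0.000000000002832 W
  P_R4 = (0.0414 - 0.0414)²/1.5 = 0.00000000000236 W
  P_R5 = (0.0414 - 0)²/33000 = 0.00000005193 W
P_total = P_R1 + P_R2 + P_R3 + P_R4 + P_R5 = 0.005533 W

Final answer: 0.005533 W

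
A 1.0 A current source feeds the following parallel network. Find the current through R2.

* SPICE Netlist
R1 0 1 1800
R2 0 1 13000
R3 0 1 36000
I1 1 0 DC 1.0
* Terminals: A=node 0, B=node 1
All resistors sit directly between nodes 0 and 1, so they are in parallel and share one voltage V; the full source current 1 A splits among them.
1/R_par = 1/1800 + 1/13000 + 1/36000 = 0.0006603 S  =>  R_par = 1515 Ω
V = I × R_par = 1 × 1515 = 1515 V
I_R2 = V/R2 = 1515/13000 = 0.1165 A

Final answer: 0.1165 A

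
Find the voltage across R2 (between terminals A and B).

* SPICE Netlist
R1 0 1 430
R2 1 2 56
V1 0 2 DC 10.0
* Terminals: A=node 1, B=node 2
R1 and R2 are in series across V1 (node 0 → node 1 → node 2), and the output A–B is taken across R2, so this is a voltage divider.
Series current: I = V1/(R1 + R2) = 10/(430 + 56) = 10/486 = 0.02058 A
V_R2 = I × R2 = V1 × R2/(R1 + R2) = 10 × 56/486 = 1.152 V

Final answer: 1.152 V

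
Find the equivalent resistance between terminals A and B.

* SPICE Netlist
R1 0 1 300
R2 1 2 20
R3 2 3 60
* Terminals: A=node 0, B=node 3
Reduce the network between node 0 (A) and node 3 (B) by series/parallel combination:
  Rs1 = R1 + R2 (series, joined only at node 1) = 300 + 20 = 320 Ω
  Rs2 = R3 + Rs1 (series, joined only at node 2) = 60 + 320 = 380 Ω
R_eq = 380 Ω

Final answer: 380 Ω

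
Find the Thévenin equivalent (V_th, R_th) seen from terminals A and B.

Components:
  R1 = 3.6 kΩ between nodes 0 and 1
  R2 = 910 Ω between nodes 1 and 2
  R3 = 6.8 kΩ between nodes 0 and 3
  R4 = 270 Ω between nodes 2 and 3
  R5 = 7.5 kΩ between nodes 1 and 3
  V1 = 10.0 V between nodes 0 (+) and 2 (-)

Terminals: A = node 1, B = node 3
Step 1 — V_th is the open-circuit voltage V_A - V_B (nothing connected across the terminals).
Nodal analysis, taking node 2 as the 0 V reference.
Source V1 fixes V_0 = 10 V.
KCL at each unknown node (sum of currents leaving = 0; resistances in Ω):
  Node 1: (V_1 - 10)/3600 + (V_1 - 0)/910 + (V_1 - V_3)/7500 = 0
  Node 3: (V_3 - 10)/6800 + (V_3 - 0)/270 + (V_3 - V_1)/7500 = 0
Collecting terms (coefficients in siemens):
  0.00151·V_1 - 0.0001333·V_3 = 0.002778
  0.003984·V_3 - 0.0001333·V_1 = 0.001471
Determinant D = (0.00151)(0.003984) - (-0.0001333)(-0.0001333) = 0.000005998
V_1 = [(0.002778)(0.003984) - (-0.0001333)(0.001471)]/D = 1.878 V
V_3 = [(0.00151)(0.001471) - (0.002778)(-0.0001333)]/D = 0.432 V
V_th = V_1 - V_3 = 1.878 - 0.432 = 1.446 V
Step 2 — R_th: zero the source — replace V1 by a short circuit (node 2 merges into node 0) — and find the resistance seen between A (node 1) and B (node 3).
Reduce the network between node 1 (A) and node 3 (B) by series/parallel combination:
  Rp1 = R1 ‖ R2 (parallel, both between nodes 0 and 1) = 1/(1/3600 + 1/910) = 726.4 Ω
  Rp2 = R3 ‖ R4 (parallel, both between nodes 0 and 3) = 1/(1/6800 + 1/270) = 259.7 Ω
  Rs1 = Rp1 + Rp2 (series, joined only at node 0) = 726.4 + 259.7 = 986.1 Ω
  Rp3 = R5 ‖ Rs1 (parallel, both between nodes 1 and 3) = 1/(1/7500 + 1/986.1) = 871.5 Ω
R_th = 871.5 Ω

Final answer: V_th = 1.446 V, R_th = 871.5 Ω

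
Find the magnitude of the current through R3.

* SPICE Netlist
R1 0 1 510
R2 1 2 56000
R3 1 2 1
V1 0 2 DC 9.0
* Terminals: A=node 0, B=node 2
Nodal analysis, taking node 2 as the 0 V reference.
Source V1 fixes V_0 = 9 V.
KCL at each unknown node (sum of currents leaving = 0; resistances in Ω):
  Node 1: (V_1 - 9)/510 + (V_1 - 0)/56000 + (V_1 - 0)/1 = 0
Collecting terms: 1.002 × V_1 = 0.01765  =>  V_1 = 0.01761 V
I_R3 = (V_1 - V_2)/R3 = (0.01761 - 0)/1 = 0.01761 A
|I_R3| = 0.01761 A

Final answer: |I_R3| = 0.01761 A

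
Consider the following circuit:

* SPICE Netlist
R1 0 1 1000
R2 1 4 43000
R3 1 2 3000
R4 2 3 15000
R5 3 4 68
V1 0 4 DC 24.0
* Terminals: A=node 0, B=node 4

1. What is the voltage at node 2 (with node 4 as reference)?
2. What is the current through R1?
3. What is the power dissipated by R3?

Nodal analysis, taking node 4 as the 0 V reference.
Source V1 fixes V_0 = 24 V.
KCL at each unknown node (sum of currents leaving = 0; resistances in Ω):
  Node 1: (V_1 - 24)/1000 + (V_1 - 0)/43000 + (V_1 - V_2)/3000 = 0
  Node 2: (V_2 - V_1)/3000 + (V_2 - V_3)/15000 = 0
  Node 3: (V_3 - V_2)/15000 + (V_3 - 0)/68 = 0
Collecting terms (coefficients in siemens):
  0.001357·V_1 - 0.0003333·V_2 = 0.024
  0.0004·V_2 - 0.0003333·V_1 - 0.00006667·V_3 = 0
  0.01477·V_3 - 0.00006667·V_2 = 0
Solving these 3 simultaneous equations (Gaussian elimination) gives:
  V_1 = 22.25 V, V_2 = 18.56 V, V_3 = 0.08374 V
Part 1:
  Read off the nodal solution: V_2 = 18.56 V
Part 2:
  I_R1 = (V_0 - V_1)/R1 = (24 - 22.25)/1000 = 0.001749 A
  Magnitude: I_R1 = 0.001749 A
Part 3:
  I_R3 = (V_1 - V_2)/R3 = (22.25 - 18.56)/3000 = 0.001232 A
  P_R3 = I_R3² × R3 = (0.001232)² × 3000 = 0.00455 W

Final answers:
1. V_2 = 18.56 V
2. I_R1 = 0.001749 A
3. P_R3 = 0.00455 W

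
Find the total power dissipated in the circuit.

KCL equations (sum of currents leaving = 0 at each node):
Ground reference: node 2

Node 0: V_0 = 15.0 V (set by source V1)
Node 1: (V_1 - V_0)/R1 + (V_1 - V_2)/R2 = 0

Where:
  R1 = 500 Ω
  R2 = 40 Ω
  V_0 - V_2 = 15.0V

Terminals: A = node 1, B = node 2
Nodal analysis, taking node 2 as the 0 V reference.
Source V1 fixes V_0 = 15 V.
KCL at each unknown node (sum of currents leaving = 0; resistances in Ω):
  Node 1: (V_1 - 15)/500 + (V_1 - 0)/40 = 0
Collecting terms: 0.027 × V_1 = 0.03  =>  V_1 = 1.111 V
Power in each resistor, P = (ΔV)²/R:
  P_R1 = (15 - 1.111)²/500 = 0.3858 W
  P_R2 = (1.111 - 0)²/40 = 0.03086 W
P_total = P_R1 + P_R2 = 0.4167 W

Final answer: 0.4167 W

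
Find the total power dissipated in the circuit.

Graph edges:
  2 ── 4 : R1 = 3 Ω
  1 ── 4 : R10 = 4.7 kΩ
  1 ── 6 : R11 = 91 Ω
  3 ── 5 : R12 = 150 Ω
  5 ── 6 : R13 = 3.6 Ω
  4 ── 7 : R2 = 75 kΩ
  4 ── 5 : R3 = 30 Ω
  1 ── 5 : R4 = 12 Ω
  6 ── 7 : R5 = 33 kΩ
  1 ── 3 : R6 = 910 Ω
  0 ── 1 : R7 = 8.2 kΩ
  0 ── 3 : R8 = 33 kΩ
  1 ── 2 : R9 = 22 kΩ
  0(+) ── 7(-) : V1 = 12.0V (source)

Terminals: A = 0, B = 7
Nodal analysis, taking node 7 as the 0 V reference.
Source V1 fixes V_0 = 12 V.
KCL at each unknown node (sum of currents leaving = 0; resistances in Ω):
  Node 1: (V_1 - V_5)/12 + (V_1 - V_3)/910 + (V_1 - 12)/8200 + (V_1 - V_2)/22000 + (V_1 - V_4)/4700 + (V_1 - V_6)/91 = 0
  Node 2: (V_2 - V_4)/3 + (V_2 - V_1)/22000 = 0
  Node 3: (V_3 - V_1)/910 + (V_3 - 12)/33000 + (V_3 - V_5)/150 = 0
  Node 4: (V_4 - V_2)/3 + (V_4 - 0)/75000 + (V_4 - V_5)/30 + (V_4 - V_1)/4700 = 0
  Node 5: (V_5 - V_4)/30 + (V_5 - V_1)/12 + (V_5 - V_3)/150 + (V_5 - V_6)/3.6 = 0
  Node 6: (V_6 - 0)/33000 + (V_6 - V_1)/91 + (V_6 - V_5)/3.6 = 0
Collecting terms (coefficients in siemens):
  0.0958·V_1 - 0.00004545·V_2 - 0.001099·V_3 - 0.0002128·V_4 - 0.08333·V_5 - 0.01099·V_6 = 0.001463
  0.3334·V_2 - 0.00004545·V_1 - 0.3333·V_4 = 0
  0.007796·V_3 - 0.001099·V_1 - 0.006667·V_5 = 0.0003636
  0.3669·V_4 - 0.0002128·V_1 - 0.3333·V_2 - 0.03333·V_5 = 0
  0.4011·V_5 - 0.08333·V_1 - 0.006667·V_3 - 0.03333·V_4 - 0.2778·V_6 = 0
  0.2888·V_6 - 0.01099·V_1 - 0.2778·V_5 = 0
Solving these 6 simultaneous equations (Gaussian elimination) gives:
  V_1 = 9.327 V, V_2 = 9.32 V, V_3 = 9.334 V, V_4 = 9.32 V
  V_5 = 9.323 V, V_6 = 9.323 V
Power in each resistor, P = (ΔV)²/R:
  P_R1 = (9.32 - 9.32)²/3 = 0.0000000000003122 W
  P_R2 = (9.32 - 0)²/75000 = 0.001158 W
  P_R3 = (9.32 - 9.323)²/30 = 0.0000004497 W
  P_R4 = (9.327 - 9.323)²/12 = 0.0000009775 W
  P_R5 = (9.323 - 0)²/33000 = 0.002634 W
  P_R6 = (9.327 - 9.334)²/910 = 0.00000006119 W
  P_R7 = (12 - 9.327)²/8200 = 0.0008714 W
  P_R8 = (12 - 9.334)²/33000 = 0.0002153 W
  P_R9 = (9.327 - 9.32)²/22000 = 0.000000002289 W
  P_R10 = (9.327 - 9.32)²/4700 = 0.00000001072 W
  P_R11 = (9.327 - 9.323)²/91 = 0.0000002006 W
  P_R12 = (9.334 - 9.323)²/150 = 0.0000007901 W
  P_R13 = (9.323 - 9.323)²/3.6 = 0.0000001997 W
P_total = P_R1 + P_R2 + P_R3 + P_R4 + P_R5 + P_R6 + P_R7 + P_R8 + P_R9 + P_R10 + P_R11 + P_R12 + P_R13 = 0.004881 W

Final answer: 0.004881 W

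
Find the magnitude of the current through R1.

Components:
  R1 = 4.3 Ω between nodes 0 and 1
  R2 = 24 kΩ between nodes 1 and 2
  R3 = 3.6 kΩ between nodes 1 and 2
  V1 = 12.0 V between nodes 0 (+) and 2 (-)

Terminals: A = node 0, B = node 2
Nodal analysis, taking node 2 as the 0 V reference.
Source V1 fixes V_0 = 12 V.
KCL at each unknown node (sum of currents leaving = 0; resistances in Ω):
  Node 1: (V_1 - 12)/4.3 + (V_1 - 0)/24000 + (V_1 - 0)/3600 = 0
Collecting terms: 0.2329 × V_1 = 2.791  =>  V_1 = 11.98 V
I_R1 = (V_0 - V_1)/R1 = (12 - 11.98)/4.3 = 0.003828 A
|I_R1| = 0.003828 A

Final answer: |I_R1| = 0.003828 A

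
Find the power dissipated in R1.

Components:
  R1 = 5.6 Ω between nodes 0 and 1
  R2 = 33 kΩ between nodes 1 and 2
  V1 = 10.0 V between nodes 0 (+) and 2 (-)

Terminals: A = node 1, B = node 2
Nodal analysis, taking node 2 as the 0 V reference.
Source V1 fixes V_0 = 10 V.
KCL at each unknown node (sum of currents leaving = 0; resistances in Ω):
  Node 1: (V_1 - 10)/5.6 + (V_1 - 0)/33000 = 0
Collecting terms: 0.1786 × V_1 = 1.786  =>  V_1 = 9.998 V
I_R1 = (V_0 - V_1)/R1 = (10 - 9.998)/5.6 = 0.000303 A
P_R1 = I_R1² × R1 = (0.000303)² × 5.6 = 0.0000005141 W

Final answer: 5.141e-07 W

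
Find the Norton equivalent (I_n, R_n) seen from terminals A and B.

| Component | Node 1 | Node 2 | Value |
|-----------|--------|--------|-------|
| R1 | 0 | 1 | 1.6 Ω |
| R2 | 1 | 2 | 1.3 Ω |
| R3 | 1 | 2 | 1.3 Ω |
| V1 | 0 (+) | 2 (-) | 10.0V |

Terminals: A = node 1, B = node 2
Find the Thévenin equivalent first; then I_n = V_th/R_th and R_n = R_th.
Step 1 — V_th is the open-circuit voltage V_A - V_B (nothing connected across the terminals).
Nodal analysis, taking node 2 as the 0 V reference.
Source V1 fixes V_0 = 10 V.
KCL at each unknown node (sum of currents leaving = 0; resistances in Ω):
  Node 1: (V_1 - 10)/1.6 + (V_1 - 0)/1.3 + (V_1 - 0)/1.3 = 0
Collecting terms: 2.163 × V_1 = 6.25  =>  V_1 = 2.889 V
V_th = V_1 - V_2 = 2.889 - 0 = 2.889 V
Step 2 — R_th: zero the source — replace V1 by a short circuit (node 2 merges into node 0) — and find the resistance seen between A (node 1) and B (node 0).
Reduce the network between node 1 (A) and node 0 (B) by series/parallel combination:
  Rp1 = R1 ‖ R2 ‖ R3 (parallel, all between nodes 0 and 1) = 1/(1/1.6 + 1/1.3 + 1/1.3) = 0.4622 Ω
R_th = 0.4622 Ω
I_n = V_th/R_th = 2.889/0.4622 = 6.25 A, and R_n = R_th = 0.4622 Ω

Final answer: I_n = 6.25 A, R_n = 0.4622 Ω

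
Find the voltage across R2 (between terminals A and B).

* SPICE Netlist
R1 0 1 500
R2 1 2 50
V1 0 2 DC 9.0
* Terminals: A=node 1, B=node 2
R1 and R2 are in series across V1 (node 0 → node 1 → node 2), and the output A–B is taken across R2, so this is a voltage divider.
Series current: I = V1/(R1 + R2) = 9/(500 + 50) = 9/550 = 0.01636 A
V_R2 = I × R2 = V1 × R2/(R1 + R2) = 9 × 50/550 = 0.8182 V

Final answer: 0.8182 V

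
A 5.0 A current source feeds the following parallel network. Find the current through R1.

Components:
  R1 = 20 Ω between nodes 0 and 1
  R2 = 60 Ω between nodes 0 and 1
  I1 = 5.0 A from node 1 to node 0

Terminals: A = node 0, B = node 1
All resistors sit directly between nodes 0 and 1, so they are in parallel and share one voltage V; the full source current 5 A splits among them.
1/R_par = 1/20 + 1/60 = 0.06667 S  =>  R_par = 15 Ω
V = I × R_par = 5 × 15 = 75 V
I_R1 = V/R1 = 75/20 = 3.75 A

Final answer: 3.75 A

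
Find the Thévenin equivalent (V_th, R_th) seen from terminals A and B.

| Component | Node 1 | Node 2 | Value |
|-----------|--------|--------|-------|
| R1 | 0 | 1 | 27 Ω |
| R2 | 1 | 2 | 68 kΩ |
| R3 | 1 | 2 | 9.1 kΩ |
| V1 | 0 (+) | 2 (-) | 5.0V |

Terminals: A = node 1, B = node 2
Step 1 — V_th is the open-circuit voltage V_A - V_B (nothing connected across the terminals).
Nodal analysis, taking node 2 as the 0 V reference.
Source V1 fixes V_0 = 5 V.
KCL at each unknown node (sum of currents leaving = 0; resistances in Ω):
  Node 1: (V_1 - 5)/27 + (V_1 - 0)/68000 + (V_1 - 0)/9100 = 0
Collecting terms: 0.03716 × V_1 = 0.1852  =>  V_1 = 4.983 V
V_th = V_1 - V_2 = 4.983 - 0 = 4.983 V
Step 2 — R_th: zero the source — replace V1 by a short circuit (node 2 merges into node 0) — and find the resistance seen between A (node 1) and B (node 0).
Reduce the network between node 1 (A) and node 0 (B) by series/parallel combination:
  Rp1 = R1 ‖ R2 ‖ R3 (parallel, all between nodes 0 and 1) = 1/(1/27 + 1/68000 + 1/9100) = 26.91 Ω
R_th = 26.91 Ω

Final answer: V_th = 4.983 V, R_th = 26.91 Ω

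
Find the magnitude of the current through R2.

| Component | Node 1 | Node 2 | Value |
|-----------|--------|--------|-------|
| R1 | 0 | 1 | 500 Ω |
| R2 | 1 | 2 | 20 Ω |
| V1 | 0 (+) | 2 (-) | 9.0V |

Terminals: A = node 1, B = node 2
Nodal analysis, taking node 2 as the 0 V reference.
Source V1 fixes V_0 = 9 V.
KCL at each unknown node (sum of currents leaving = 0; resistances in Ω):
  Node 1: (V_1 - 9)/500 + (V_1 - 0)/20 = 0
Collecting terms: 0.052 × V_1 = 0.018  =>  V_1 = 0.3462 V
I_R2 = (V_1 - V_2)/R2 = (0.3462 - 0)/20 = 0.01731 A
|I_R2| = 0.01731 A

Final answer: |I_R2| = 0.01731 A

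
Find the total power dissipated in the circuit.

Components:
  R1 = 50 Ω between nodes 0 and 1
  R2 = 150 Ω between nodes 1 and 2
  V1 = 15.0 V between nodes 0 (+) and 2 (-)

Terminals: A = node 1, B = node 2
Nodal analysis, taking node 2 as the 0 V reference.
Source V1 fixes V_0 = 15 V.
KCL at each unknown node (sum of currents leaving = 0; resistances in Ω):
  Node 1: (V_1 - 15)/50 + (V_1 - 0)/150 = 0
Collecting terms: 0.02667 × V_1 = 0.3  =>  V_1 = 11.25 V
Power in each resistor, P = (ΔV)²/R:
  P_R1 = (15 - 11.25)²/50 = 0.2812 W
  P_R2 = (11.25 - 0)²/150 = 0.8438 W
P_total = P_R1 + P_R2 = 1.125 W

Final answer: 1.125 W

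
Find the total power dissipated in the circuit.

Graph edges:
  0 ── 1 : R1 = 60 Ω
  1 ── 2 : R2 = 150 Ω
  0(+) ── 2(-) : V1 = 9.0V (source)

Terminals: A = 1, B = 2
Nodal analysis, taking node 2 as the 0 V reference.
Source V1 fixes V_0 = 9 V.
KCL at each unknown node (sum of currents leaving = 0; resistances in Ω):
  Node 1: (V_1 - 9)/60 + (V_1 - 0)/150 = 0
Collecting terms: 0.02333 × V_1 = 0.15  =>  V_1 = 6.429 V
Power in each resistor, P = (ΔV)²/R:
  P_R1 = (9 - 6.429)²/60 = 0.1102 W
  P_R2 = (6.429 - 0)²/150 = 0.2755 W
P_total = P_R1 + P_R2 = 0.3857 W

Final answer: 0.3857 W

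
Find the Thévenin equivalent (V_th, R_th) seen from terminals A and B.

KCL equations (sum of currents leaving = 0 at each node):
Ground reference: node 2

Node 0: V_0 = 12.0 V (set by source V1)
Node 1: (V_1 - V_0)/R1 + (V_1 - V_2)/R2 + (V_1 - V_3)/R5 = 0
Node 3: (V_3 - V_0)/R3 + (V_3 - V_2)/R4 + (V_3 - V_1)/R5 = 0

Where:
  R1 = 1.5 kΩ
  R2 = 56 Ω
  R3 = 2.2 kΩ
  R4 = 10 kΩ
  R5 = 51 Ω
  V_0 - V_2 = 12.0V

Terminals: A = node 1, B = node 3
Step 1 — V_th is the open-circuit voltage V_A - V_B (nothing connected across the terminals).
Nodal analysis, taking node 2 as the 0 V reference.
Source V1 fixes V_0 = 12 V.
KCL at each unknown node (sum of currents leaving = 0; resistances in Ω):
  Node 1: (V_1 - 12)/1500 + (V_1 - 0)/56 + (V_1 - V_3)/51 = 0
  Node 3: (V_3 - 12)/2200 + (V_3 - 0)/10000 + (V_3 - V_1)/51 = 0
Collecting terms (coefficients in siemens):
  0.03813·V_1 - 0.01961·V_3 = 0.008
  0.02016·V_3 - 0.01961·V_1 = 0.005455
Determinant D = (0.03813)(0.02016) - (-0.01961)(-0.01961) = 0.0003844
V_1 = [(0.008)(0.02016) - (-0.01961)(0.005455)]/D = 0.6979 V
V_3 = [(0.03813)(0.005455) - (0.008)(-0.01961)]/D = 0.9493 V
V_th = V_1 - V_3 = 0.6979 - 0.9493 = -0.2513 V
Step 2 — R_th: zero the source — replace V1 by a short circuit (node 2 merges into node 0) — and find the resistance seen between A (node 1) and B (node 3).
Reduce the network between node 1 (A) and node 3 (B) by series/parallel combination:
  Rp1 = R1 ‖ R2 (parallel, both between nodes 0 and 1) = 1/(1/1500 + 1/56) = 53.98 Ω
  Rp2 = R3 ‖ R4 (parallel, both between nodes 0 and 3) = 1/(1/2200 + 1/10000) = 1803 Ω
  Rs1 = Rp1 + Rp2 (series, joined only at node 0) = 53.98 + 1803 = 1857 Ω
  Rp3 = R5 ‖ Rs1 (parallel, both between nodes 1 and 3) = 1/(1/51 + 1/1857) = 49.64 Ω
R_th = 49.64 Ω

Final answer: V_th = -0.2513 V, R_th = 49.64 Ω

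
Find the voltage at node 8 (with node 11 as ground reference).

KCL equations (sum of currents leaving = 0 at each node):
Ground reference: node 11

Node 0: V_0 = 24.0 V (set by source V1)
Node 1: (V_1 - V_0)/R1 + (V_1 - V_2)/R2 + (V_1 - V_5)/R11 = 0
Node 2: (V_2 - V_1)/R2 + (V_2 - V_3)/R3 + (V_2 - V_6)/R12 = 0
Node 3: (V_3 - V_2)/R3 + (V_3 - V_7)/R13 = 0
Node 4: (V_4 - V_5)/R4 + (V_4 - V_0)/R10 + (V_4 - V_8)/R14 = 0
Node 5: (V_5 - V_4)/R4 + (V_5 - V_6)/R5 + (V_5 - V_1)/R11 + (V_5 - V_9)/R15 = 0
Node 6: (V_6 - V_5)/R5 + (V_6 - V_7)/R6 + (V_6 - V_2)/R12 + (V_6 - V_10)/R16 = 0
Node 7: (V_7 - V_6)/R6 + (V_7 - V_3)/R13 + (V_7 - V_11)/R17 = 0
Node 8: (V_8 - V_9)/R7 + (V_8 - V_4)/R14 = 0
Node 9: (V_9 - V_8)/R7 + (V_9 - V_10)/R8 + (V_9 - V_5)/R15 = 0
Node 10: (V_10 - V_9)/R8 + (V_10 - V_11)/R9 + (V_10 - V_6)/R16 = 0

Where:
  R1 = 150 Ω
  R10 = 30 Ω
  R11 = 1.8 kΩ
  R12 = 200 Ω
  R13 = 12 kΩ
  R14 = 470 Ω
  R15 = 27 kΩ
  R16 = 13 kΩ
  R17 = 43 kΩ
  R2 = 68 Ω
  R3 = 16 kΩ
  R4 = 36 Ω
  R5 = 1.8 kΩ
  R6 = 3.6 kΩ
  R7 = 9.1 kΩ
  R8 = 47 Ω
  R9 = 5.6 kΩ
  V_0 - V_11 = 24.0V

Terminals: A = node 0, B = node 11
Nodal analysis, taking node 11 as the 0 V reference.
Source V1 fixes V_0 = 24 V.
KCL at each unknown node (sum of currents leaving = 0; resistances in Ω):
  Node 1: (V_1 - 24)/150 + (V_1 - V_2)/68 + (V_1 - V_5)/1800 = 0
  Node 2: (V_2 - V_1)/68 + (V_2 - V_3)/16000 + (V_2 - V_6)/200 = 0
  Node 3: (V_3 - V_2)/16000 + (V_3 - V_7)/12000 = 0
  Node 4: (V_4 - V_5)/36 + (V_4 - 24)/30 + (V_4 - V_8)/470 = 0
  Node 5: (V_5 - V_4)/36 + (V_5 - V_6)/1800 + (V_5 - V_1)/1800 + (V_5 - V_9)/27000 = 0
  Node 6: (V_6 - V_5)/1800 + (V_6 - V_7)/3600 + (V_6 - V_2)/200 + (V_6 - V_10)/13000 = 0
  Node 7: (V_7 - V_6)/3600 + (V_7 - V_3)/12000 + (V_7 - 0)/43000 = 0
  Node 8: (V_8 - V_9)/9100 + (V_8 - V_4)/470 = 0
  Node 9: (V_9 - V_8)/9100 + (V_9 - V_10)/47 + (V_9 - V_5)/27000 = 0
  Node 10: (V_10 - V_9)/47 + (V_10 - 0)/5600 + (V_10 - V_6)/13000 = 0
Collecting terms (coefficients in siemens):
  0.02193·V_1 - 0.01471·V_2 - 0.0005556·V_5 = 0.16
  0.01977·V_2 - 0.01471·V_1 - 0.0000625·V_3 - 0.005·V_6 = 0
  0.0001458·V_3 - 0.0000625·V_2 - 0.00008333·V_7 = 0
  0.06324·V_4 - 0.02778·V_5 - 0.002128·V_8 = 0.8
  0.02893·V_5 - 0.0005556·V_1 - 0.02778·V_4 - 0.0005556·V_6 - 0.00003704·V_9 = 0
  0.00591·V_6 - 0.005·V_2 - 0.0005556·V_5 - 0.0002778·V_7 - 0.00007692·V_10 = 0
  0.0003844·V_7 - 0.00008333·V_3 - 0.0002778·V_6 = 0
  0.002238·V_8 - 0.002128·V_4 - 0.0001099·V_9 = 0
  0.02142·V_9 - 0.00003704·V_5 - 0.0001099·V_8 - 0.02128·V_10 = 0
  0.02153·V_10 - 0.00007692·V_6 - 0.02128·V_9 = 0
Solving these 10 simultaneous equations (Gaussian elimination) gives:
  V_1 = 23.84 V, V_2 = 23.76 V, V_3 = 22.73 V, V_4 = 23.95 V
  V_5 = 23.92 V, V_6 = 23.55 V, V_7 = 21.95 V, V_8 = 23.42 V
  V_9 = 13.14 V, V_10 = 13.07 V
The requested potential is V_8 = 23.42 V.

Final answer: V_8 = 23.42 V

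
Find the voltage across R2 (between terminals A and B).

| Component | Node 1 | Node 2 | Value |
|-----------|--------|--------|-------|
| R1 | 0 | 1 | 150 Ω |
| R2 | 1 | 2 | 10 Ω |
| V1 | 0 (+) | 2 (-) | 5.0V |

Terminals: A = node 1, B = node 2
R1 and R2 are in series across V1 (node 0 → node 1 → node 2), and the output A–B is taken across R2, so this is a voltage divider.
Series current: I = V1/(R1 + R2) = 5/(150 + 10) = 5/160 = 0.03125 A
V_R2 = I × R2 = V1 × R2/(R1 + R2) = 5 × 10/160 = 0.3125 V

Final answer: 0.3125 V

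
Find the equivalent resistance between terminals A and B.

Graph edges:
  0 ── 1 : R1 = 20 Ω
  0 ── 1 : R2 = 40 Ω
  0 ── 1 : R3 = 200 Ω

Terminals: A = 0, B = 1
Reduce the network between node 0 (A) and node 1 (B) by series/parallel combination:
  Rp1 = R1 ‖ R2 ‖ R3 (parallel, all between nodes 0 and 1) = 1/(1/20 + 1/40 + 1/200) = 12.5 Ω
R_eq = 12.5 Ω

Final answer: 12.5 Ω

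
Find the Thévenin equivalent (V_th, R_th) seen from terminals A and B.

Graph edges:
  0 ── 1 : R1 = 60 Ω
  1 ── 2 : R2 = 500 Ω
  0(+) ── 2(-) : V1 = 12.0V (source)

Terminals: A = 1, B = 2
Step 1 — V_th is the open-circuit voltage V_A - V_B (nothing connected across the terminals).
Nodal analysis, taking node 2 as the 0 V reference.
Source V1 fixes V_0 = 12 V.
KCL at each unknown node (sum of currents leaving = 0; resistances in Ω):
  Node 1: (V_1 - 12)/60 + (V_1 - 0)/500 = 0
Collecting terms: 0.01867 × V_1 = 0.2  =>  V_1 = 10.71 V
V_th = V_1 - V_2 = 10.71 - 0 = 10.71 V
Step 2 — R_th: zero the source — replace V1 by a short circuit (node 2 merges into node 0) — and find the resistance seen between A (node 1) and B (node 0).
Reduce the network between node 1 (A) and node 0 (B) by series/parallel combination:
  Rp1 = R1 ‖ R2 (parallel, both between nodes 0 and 1) = 1/(1/60 + 1/500) = 53.57 Ω
R_th = 53.57 Ω

Final answer: V_th = 10.71 V, R_th = 53.57 Ω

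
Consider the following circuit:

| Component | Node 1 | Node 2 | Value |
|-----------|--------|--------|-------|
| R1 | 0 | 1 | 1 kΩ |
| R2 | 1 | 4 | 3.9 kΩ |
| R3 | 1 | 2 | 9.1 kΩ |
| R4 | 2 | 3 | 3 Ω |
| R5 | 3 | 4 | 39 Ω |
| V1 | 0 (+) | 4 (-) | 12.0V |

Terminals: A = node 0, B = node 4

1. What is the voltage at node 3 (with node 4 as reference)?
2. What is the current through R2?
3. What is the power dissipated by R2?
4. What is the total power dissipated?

Nodal analysis, taking node 4 as the 0 V reference.
Source V1 fixes V_0 = 12 V.
KCL at each unknown node (sum of currents leaving = 0; resistances in Ω):
  Node 1: (V_1 - 12)/1000 + (V_1 - 0)/3900 + (V_1 - V_2)/9100 = 0
  Node 2: (V_2 - V_1)/9100 + (V_2 - V_3)/3 = 0
  Node 3: (V_3 - V_2)/3 + (V_3 - 0)/39 = 0
Collecting terms (coefficients in siemens):
  0.001366·V_1 - 0.0001099·V_2 = 0.012
  0.3334·V_2 - 0.0001099·V_1 - 0.3333·V_3 = 0
  0.359·V_3 - 0.3333·V_2 = 0
Solving these 3 simultaneous equations (Gaussian elimination) gives:
  V_1 = 8.786 V, V_2 = 0.04036 V, V_3 = 0.03748 V
Part 1:
  Read off the nodal solution: V_3 = 0.03748 V
Part 2:
  I_R2 = (V_1 - V_4)/R2 = (8.786 - 0)/3900 = 0.002253 A
  Magnitude: I_R2 = 0.002253 A
Part 3:
  I_R2 = (V_1 - V_4)/R2 = (8.786 - 0)/3900 = 0.002253 A
  P_R2 = I_R2² × R2 = (0.002253)² × 3900 = 0.01979 W
Part 4:
  Power in each resistor, P = (ΔV)²/R:
    P_R1 = (12 - 8.786)²/1000 = 0.01033 W
    P_R2 = (8.786 - 0)²/3900 = 0.01979 W
    P_R3 = (8.786 - 0.04036)²/9100 = 0.008405 W
    P_R4 = (0.04036 - 0.03748)²/3 = 0.000002771 W
    P_R5 = (0.03748 - 0)²/39 = 0.00003602 W
  P_total = P_R1 + P_R2 + P_R3 + P_R4 + P_R5 = 0.03857 W

Final answers:
1. V_3 = 0.03748 V
2. I_R2 = 0.002253 A
3. P_R2 = 0.01979 W
4. P_total = 0.03857 W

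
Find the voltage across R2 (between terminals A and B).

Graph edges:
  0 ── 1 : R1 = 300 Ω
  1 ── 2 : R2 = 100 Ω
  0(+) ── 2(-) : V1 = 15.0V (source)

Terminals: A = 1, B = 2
R1 and R2 are in series across V1 (node 0 → node 1 → node 2), and the output A–B is taken across R2, so this is a voltage divider.
Series current: I = V1/(R1 + R2) = 15/(300 + 100) = 15/400 = 0.0375 A
V_R2 = I × R2 = V1 × R2/(R1 + R2) = 15 × 100/400 = 3.75 V

Final answer: 3.75 V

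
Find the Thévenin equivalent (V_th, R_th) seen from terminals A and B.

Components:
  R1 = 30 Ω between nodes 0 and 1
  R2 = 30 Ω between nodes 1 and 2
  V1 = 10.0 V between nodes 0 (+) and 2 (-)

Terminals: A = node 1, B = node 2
Step 1 — V_th is the open-circuit voltage V_A - V_B (nothing connected across the terminals).
Nodal analysis, taking node 2 as the 0 V reference.
Source V1 fixes V_0 = 10 V.
KCL at each unknown node (sum of currents leaving = 0; resistances in Ω):
  Node 1: (V_1 - 10)/30 + (V_1 - 0)/30 = 0
Collecting terms: 0.06667 × V_1 = 0.3333  =>  V_1 = 5 V
V_th = V_1 - V_2 = 5 - 0 = 5 V
Step 2 — R_th: zero the source — replace V1 by a short circuit (node 2 merges into node 0) — and find the resistance seen between A (node 1) and B (node 0).
Reduce the network between node 1 (A) and node 0 (B) by series/parallel combination:
  Rp1 = R1 ‖ R2 (parallel, both between nodes 0 and 1) = 1/(1/30 + 1/30) = 15 Ω
R_th = 15 Ω

Final answer: V_th = 5 V, R_th = 15 Ω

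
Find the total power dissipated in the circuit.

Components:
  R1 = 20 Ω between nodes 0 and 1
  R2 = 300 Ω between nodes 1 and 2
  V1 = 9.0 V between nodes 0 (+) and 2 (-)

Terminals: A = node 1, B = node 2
Nodal analysis, taking node 2 as the 0 V reference.
Source V1 fixes V_0 = 9 V.
KCL at each unknown node (sum of currents leaving = 0; resistances in Ω):
  Node 1: (V_1 - 9)/20 + (V_1 - 0)/300 = 0
Collecting terms: 0.05333 × V_1 = 0.45  =>  V_1 = 8.438 V
Power in each resistor, P = (ΔV)²/R:
  P_R1 = (9 - 8.438)²/20 = 0.01582 W
  P_R2 = (8.438 - 0)²/300 = 0.2373 W
P_total = P_R1 + P_R2 = 0.2531 W

Final answer: 0.2531 W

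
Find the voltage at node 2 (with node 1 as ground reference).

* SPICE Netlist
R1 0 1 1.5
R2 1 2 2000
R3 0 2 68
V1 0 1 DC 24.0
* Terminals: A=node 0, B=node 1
Nodal analysis, taking node 1 as the 0 V reference.
Source V1 fixes V_0 = 24 V.
KCL at each unknown node (sum of currents leaving = 0; resistances in Ω):
  Node 2: (V_2 - 0)/2000 + (V_2 - 24)/68 = 0
Collecting terms: 0.01521 × V_2 = 0.3529  =>  V_2 = 23.21 V
The requested potential is V_2 = 23.21 V.

Final answer: V_2 = 23.21 V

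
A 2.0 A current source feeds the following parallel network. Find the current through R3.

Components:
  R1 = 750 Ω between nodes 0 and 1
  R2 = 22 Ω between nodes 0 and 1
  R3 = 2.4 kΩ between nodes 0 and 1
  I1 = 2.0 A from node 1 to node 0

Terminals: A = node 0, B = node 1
All resistors sit directly between nodes 0 and 1, so they are in parallel and share one voltage V; the full source current 2 A splits among them.
1/R_par = 1/750 + 1/22 + 1/2400 = 0.0472 S  =>  R_par = 21.18 Ω
V = I × R_par = 2 × 21.18 = 42.37 V
I_R3 = V/R3 = 42.37/2400 = 0.01765 A

Final answer: 0.01765 A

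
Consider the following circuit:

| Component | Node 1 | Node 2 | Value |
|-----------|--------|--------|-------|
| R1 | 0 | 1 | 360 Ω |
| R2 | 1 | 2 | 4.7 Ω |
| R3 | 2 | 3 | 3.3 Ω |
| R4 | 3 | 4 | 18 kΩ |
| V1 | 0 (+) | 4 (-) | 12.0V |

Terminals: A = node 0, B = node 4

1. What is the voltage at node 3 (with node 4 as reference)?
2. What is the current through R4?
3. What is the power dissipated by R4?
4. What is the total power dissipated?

Nodal analysis, taking node 4 as the 0 V reference.
Source V1 fixes V_0 = 12 V.
KCL at each unknown node (sum of currents leaving = 0; resistances in Ω):
  Node 1: (V_1 - 12)/360 + (V_1 - V_2)/4.7 = 0
  Node 2: (V_2 - V_1)/4.7 + (V_2 - V_3)/3.3 = 0
  Node 3: (V_3 - V_2)/3.3 + (V_3 - 0)/18000 = 0
Collecting terms (coefficients in siemens):
  0.2155·V_1 - 0.2128·V_2 = 0.03333
  0.5158·V_2 - 0.2128·V_1 - 0.303·V_3 = 0
  0.3031·V_3 - 0.303·V_2 = 0
Solving these 3 simultaneous equations (Gaussian elimination) gives:
  V_1 = 11.76 V, V_2 = 11.76 V, V_3 = 11.76 V
Part 1:
  Read off the nodal solution: V_3 = 11.76 V
Part 2:
  I_R4 = (V_3 - V_4)/R4 = (11.76 - 0)/18000 = 0.0006533 A
  Magnitude: I_R4 = 0.0006533 A
Part 3:
  I_R4 = (V_3 - V_4)/R4 = (11.76 - 0)/18000 = 0.0006533 A
  P_R4 = I_R4² × R4 = (0.0006533)² × 18000 = 0.007683 W
Part 4:
  Power in each resistor, P = (ΔV)²/R:
    P_R1 = (12 - 11.76)²/360 = 0.0001537 W
    P_R2 = (11.76 - 11.76)²/4.7 = 0.000002006 W
    P_R3 = (11.76 - 11.76)²/3.3 = 0.000001408 W
    P_R4 = (11.76 - 0)²/18000 = 0.007683 W
  P_total = P_R1 + P_R2 + P_R3 + P_R4 = 0.00784 W

Final answers:
1. V_3 = 11.76 V
2. I_R4 = 0.0006533 A
3. P_R4 = 0.007683 W
4. P_total = 0.00784 W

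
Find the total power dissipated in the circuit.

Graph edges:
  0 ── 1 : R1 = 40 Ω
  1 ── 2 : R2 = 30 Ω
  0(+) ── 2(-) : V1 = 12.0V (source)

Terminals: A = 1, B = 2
Nodal analysis, taking node 2 as the 0 V reference.
Source V1 fixes V_0 = 12 V.
KCL at each unknown node (sum of currents leaving = 0; resistances in Ω):
  Node 1: (V_1 - 12)/40 + (V_1 - 0)/30 = 0
Collecting terms: 0.05833 × V_1 = 0.3  =>  V_1 = 5.143 V
Power in each resistor, P = (ΔV)²/R:
  P_R1 = (12 - 5.143)²/40 = 1.176 W
  P_R2 = (5.143 - 0)²/30 = 0.8816 W
P_total = P_R1 + P_R2 = 2.057 W

Final answer: 2.057 W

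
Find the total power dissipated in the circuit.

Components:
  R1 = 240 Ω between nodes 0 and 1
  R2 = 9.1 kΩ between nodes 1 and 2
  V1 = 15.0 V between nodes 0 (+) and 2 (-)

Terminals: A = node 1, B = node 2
Nodal analysis, taking node 2 as the 0 V reference.
Source V1 fixes V_0 = 15 V.
KCL at each unknown node (sum of currents leaving = 0; resistances in Ω):
  Node 1: (V_1 - 15)/240 + (V_1 - 0)/9100 = 0
Collecting terms: 0.004277 × V_1 = 0.0625  =>  V_1 = 14.61 V
Power in each resistor, P = (ΔV)²/R:
  P_R1 = (15 - 14.61)²/240 = 0.000619 W
  P_R2 = (14.61 - 0)²/9100 = 0.02347 W
P_total = P_R1 + P_R2 = 0.02409 W

Final answer: 0.02409 W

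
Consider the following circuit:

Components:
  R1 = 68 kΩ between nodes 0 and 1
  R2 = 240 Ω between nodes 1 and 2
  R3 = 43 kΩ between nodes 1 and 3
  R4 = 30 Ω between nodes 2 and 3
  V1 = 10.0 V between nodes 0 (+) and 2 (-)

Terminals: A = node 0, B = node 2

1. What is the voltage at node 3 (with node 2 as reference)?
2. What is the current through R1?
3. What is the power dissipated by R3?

Nodal analysis, taking node 2 as the 0 V reference.
Source V1 fixes V_0 = 10 V.
KCL at each unknown node (sum of currents leaving = 0; resistances in Ω):
  Node 1: (V_1 - 10)/68000 + (V_1 - 0)/240 + (V_1 - V_3)/43000 = 0
  Node 3: (V_3 - V_1)/43000 + (V_3 - 0)/30 = 0
Collecting terms (coefficients in siemens):
  0.004205·V_1 - 0.00002326·V_3 = 0.0001471
  0.03336·V_3 - 0.00002326·V_1 = 0
Determinant D = (0.004205)(0.03336) - (-0.00002326)(-0.00002326) = 0.0001403
V_1 = [(0.0001471)(0.03336) - (-0.00002326)(0)]/D = 0.03498 V
V_3 = [(0.004205)(0) - (0.0001471)(-0.00002326)]/D = 0.00002438 V
Part 1:
  Read off the nodal solution: V_3 = 0.00002438 V
Part 2:
  I_R1 = (V_0 - V_1)/R1 = (10 - 0.03498)/68000 = 0.0001465 A
  Magnitude: I_R1 = 0.0001465 A
Part 3:
  I_R3 = (V_1 - V_3)/R3 = (0.03498 - 0.00002438)/43000 = 0.0000008128 A
  P_R3 = I_R3² × R3 = (0.0000008128)² × 43000 = 0.00000002841 W

Final answers:
1. V_3 = 2.438e-05 V
2. I_R1 = 0.0001465 A
3. P_R3 = 2.841e-08 W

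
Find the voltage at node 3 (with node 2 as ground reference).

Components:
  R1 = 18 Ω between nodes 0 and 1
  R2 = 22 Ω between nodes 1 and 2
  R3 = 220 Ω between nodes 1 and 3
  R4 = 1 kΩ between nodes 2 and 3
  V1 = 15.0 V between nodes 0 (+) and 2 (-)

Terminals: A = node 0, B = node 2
Nodal analysis, taking node 2 as the 0 V reference.
Source V1 fixes V_0 = 15 V.
KCL at each unknown node (sum of currents leaving = 0; resistances in Ω):
  Node 1: (V_1 - 15)/18 + (V_1 - 0)/22 + (V_1 - V_3)/220 = 0
  Node 3: (V_3 - V_1)/220 + (V_3 - 0)/1000 = 0
Collecting terms (coefficients in siemens):
  0.1056·V_1 - 0.004545·V_3 = 0.8333
  0.005545·V_3 - 0.004545·V_1 = 0
Determinant D = (0.1056)(0.005545) - (-0.004545)(-0.004545) = 0.0005647
V_1 = [(0.8333)(0.005545) - (-0.004545)(0)]/D = 8.184 V
V_3 = [(0.1056)(0) - (0.8333)(-0.004545)]/D = 6.708 V
The requested potential is V_3 = 6.708 V.

Final answer: V_3 = 6.708 V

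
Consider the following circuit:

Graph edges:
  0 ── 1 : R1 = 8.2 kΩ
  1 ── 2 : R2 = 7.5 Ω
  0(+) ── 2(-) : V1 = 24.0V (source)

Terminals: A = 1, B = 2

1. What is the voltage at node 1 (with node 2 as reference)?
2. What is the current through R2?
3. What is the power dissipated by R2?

Nodal analysis, taking node 2 as the 0 V reference.
Source V1 fixes V_0 = 24 V.
KCL at each unknown node (sum of currents leaving = 0; resistances in Ω):
  Node 1: (V_1 - 24)/8200 + (V_1 - 0)/7.5 = 0
Collecting terms: 0.1335 × V_1 = 0.002927  =>  V_1 = 0.02193 V
Part 1:
  Read off the nodal solution: V_1 = 0.02193 V
Part 2:
  I_R2 = (V_1 - V_2)/R2 = (0.02193 - 0)/7.5 = 0.002924 A
  Magnitude: I_R2 = 0.002924 A
Part 3:
  I_R2 = (V_1 - V_2)/R2 = (0.02193 - 0)/7.5 = 0.002924 A
  P_R2 = I_R2² × R2 = (0.002924)² × 7.5 = 0.00006413 W

Final answers:
1. V_1 = 0.02193 V
2. I_R2 = 0.002924 A
3. P_R2 = 6.413e-05 W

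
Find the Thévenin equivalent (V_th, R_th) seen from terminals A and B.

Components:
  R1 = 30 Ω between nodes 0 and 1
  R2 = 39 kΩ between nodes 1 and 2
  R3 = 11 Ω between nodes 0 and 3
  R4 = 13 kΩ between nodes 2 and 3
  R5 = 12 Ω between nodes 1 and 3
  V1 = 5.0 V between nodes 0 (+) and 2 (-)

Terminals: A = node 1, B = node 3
Step 1 — V_th is the open-circuit voltage V_A - V_B (nothing connected across the terminals).
Nodal analysis, taking node 2 as the 0 V reference.
Source V1 fixes V_0 = 5 V.
KCL at each unknown node (sum of currents leaving = 0; resistances in Ω):
  Node 1: (V_1 - 5)/30 + (V_1 - 0)/39000 + (V_1 - V_3)/12 = 0
  Node 3: (V_3 - 5)/11 + (V_3 - 0)/13000 + (V_3 - V_1)/12 = 0
Collecting terms (coefficients in siemens):
  0.1167·V_1 - 0.08333·V_3 = 0.1667
  0.1743·V_3 - 0.08333·V_1 = 0.4545
Determinant D = (0.1167)(0.1743) - (-0.08333)(-0.08333) = 0.0134
V_1 = [(0.1667)(0.1743) - (-0.08333)(0.4545)]/D = 4.996 V
V_3 = [(0.1167)(0.4545) - (0.1667)(-0.08333)]/D = 4.996 V
V_th = V_1 - V_3 = 4.996 - 4.996 = 0.000087 V
Step 2 — R_th: zero the source — replace V1 by a short circuit (node 2 merges into node 0) — and find the resistance seen between A (node 1) and B (node 3).
Reduce the network between node 1 (A) and node 3 (B) by series/parallel combination:
  Rp1 = R1 ‖ R2 (parallel, both between nodes 0 and 1) = 1/(1/30 + 1/39000) = 29.98 Ω
  Rp2 = R3 ‖ R4 (parallel, both between nodes 0 and 3) = 1/(1/11 + 1/13000) = 10.99 Ω
  Rs1 = Rp1 + Rp2 (series, joined only at node 0) = 29.98 + 10.99 = 40.97 Ω
  Rp3 = R5 ‖ Rs1 (parallel, both between nodes 1 and 3) = 1/(1/12 + 1/40.97) = 9.281 Ω
R_th = 9.281 Ω

Final answer: V_th = 8.7e-05 V, R_th = 9.281 Ω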